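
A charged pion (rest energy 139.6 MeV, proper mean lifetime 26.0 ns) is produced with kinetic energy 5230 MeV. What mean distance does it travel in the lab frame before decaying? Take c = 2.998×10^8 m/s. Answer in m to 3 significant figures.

γ = 1 + K/(m₀c²) = 1 + 5230/139.6 = 38.464
β = √(1 − 1/γ²) = 0.99966
Dilated lifetime: γτ₀ = 38.464 × 26.0 ns = 1000.1 ns
d = βc·γτ₀ = 0.99966 × (2.998×10^8 m/s) × 1.0001×10^-6 s = 300 m

d ≈ 300 m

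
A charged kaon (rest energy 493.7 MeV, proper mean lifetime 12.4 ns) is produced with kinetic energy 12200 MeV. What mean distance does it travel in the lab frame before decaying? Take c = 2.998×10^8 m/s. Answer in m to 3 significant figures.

γ = 1 + K/(m₀c²) = 1 + 12200/493.7 = 25.711
β = √(1 − 1/γ²) = 0.99924
Dilated lifetime: γτ₀ = 25.711 × 12.4 ns = 318.82 ns
d = βc·γτ₀ = 0.99924 × (2.998×10^8 m/s) × 3.1882×10^-7 s = 95.5 m

d ≈ 95.5 m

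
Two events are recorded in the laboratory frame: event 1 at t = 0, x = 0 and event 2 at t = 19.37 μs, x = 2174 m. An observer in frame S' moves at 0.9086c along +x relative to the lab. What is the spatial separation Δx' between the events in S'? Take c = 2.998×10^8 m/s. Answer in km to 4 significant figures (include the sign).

Δx' ≈ -7.428 km

γ = 1/√(1 − 0.9086²) = 2.39425
Δx' = γ(Δx − vΔt) = 2.39425 × (2174 m − 0.9086×(2.998×10^8 m/s)×19.37×10^-6 s)
= 2.39425 × (-3102.35 m) = -7.428 km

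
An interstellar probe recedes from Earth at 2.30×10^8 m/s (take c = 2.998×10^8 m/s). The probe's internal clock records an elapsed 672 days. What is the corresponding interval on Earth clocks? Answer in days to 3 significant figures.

Δt ≈ 1050 days

β = v/c = 2.30×10^8 / 2.998×10^8 = 0.76718
γ = 1/√(1 − 0.76718²) = 1.5590
Time dilation: Δt = γτ₀ = 1.5590 × 672 days = 1050 days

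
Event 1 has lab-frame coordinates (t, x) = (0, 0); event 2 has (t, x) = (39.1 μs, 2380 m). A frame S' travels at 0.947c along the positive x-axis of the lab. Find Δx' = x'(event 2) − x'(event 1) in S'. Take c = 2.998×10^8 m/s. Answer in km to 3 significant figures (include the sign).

γ = 1/√(1 − 0.947²) = 3.1130
Δx' = γ(Δx − vΔt) = 3.1130 × (2380 m − 0.947×(2.998×10^8 m/s)×39.1×10^-6 s)
= 3.1130 × (-8720.9 m) = -27.1 km

Δx' ≈ -27.1 km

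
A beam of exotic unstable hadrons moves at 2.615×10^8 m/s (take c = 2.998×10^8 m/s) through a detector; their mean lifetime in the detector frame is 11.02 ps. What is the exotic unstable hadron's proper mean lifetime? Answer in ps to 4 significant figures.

β = v/c = 2.615×10^8 / 2.998×10^8 = 0.872248
γ = 1/√(1 − 0.872248²) = 2.04472
Proper time: τ₀ = Δt/γ = 11.02/2.04472 = 5.389 ps

τ₀ ≈ 5.389 ps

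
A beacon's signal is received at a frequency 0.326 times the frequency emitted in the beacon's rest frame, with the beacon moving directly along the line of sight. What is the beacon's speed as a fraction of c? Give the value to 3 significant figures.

f_obs/f_src = √((1−β)/(1+β)) = 0.326  ⇒  (1−β)/(1+β) = 0.10628
β = |1 − D²|/(1 + D²) = |1 − 0.10628|/(1 + 0.10628) = 0.808

β ≈ 0.808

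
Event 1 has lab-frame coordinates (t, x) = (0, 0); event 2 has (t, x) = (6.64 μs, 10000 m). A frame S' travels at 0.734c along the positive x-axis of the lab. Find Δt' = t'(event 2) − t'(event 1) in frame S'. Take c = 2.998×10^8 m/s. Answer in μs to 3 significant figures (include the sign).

γ = 1/√(1 − 0.734²) = 1.4724
Δt' = γ(Δt − vΔx/c²) = 1.4724 × (6.64 μs − 0.734×10000 m / (2.998×10^8 m/s))
= 1.4724 × (-17.843 μs) = -26.3 μs

Δt' ≈ -26.3 μs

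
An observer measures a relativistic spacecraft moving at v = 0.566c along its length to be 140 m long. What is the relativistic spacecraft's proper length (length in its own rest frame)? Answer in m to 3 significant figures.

L₀ ≈ 170 m

γ = 1/√(1 − 0.566²) = 1.2130
L₀ = γL = 1.2130 × 140 = 170 m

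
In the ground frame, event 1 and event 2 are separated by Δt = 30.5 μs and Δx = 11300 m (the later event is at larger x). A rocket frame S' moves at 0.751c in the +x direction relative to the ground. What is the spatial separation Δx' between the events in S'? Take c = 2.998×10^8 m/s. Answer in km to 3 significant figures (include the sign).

Δx' ≈ 6.71 km

γ = 1/√(1 − 0.751²) = 1.5145
Δx' = γ(Δx − vΔt) = 1.5145 × (11300 m − 0.751×(2.998×10^8 m/s)×30.5×10^-6 s)
= 1.5145 × (4432.9 m) = 6.71 km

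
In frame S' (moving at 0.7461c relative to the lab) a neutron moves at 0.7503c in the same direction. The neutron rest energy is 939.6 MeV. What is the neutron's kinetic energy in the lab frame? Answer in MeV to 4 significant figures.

K ≈ 2390 MeV

u_lab = (0.7503 + 0.7461)/(1 + 0.7503×0.7461) = 0.9593545
γ = 1/√(1 − 0.9593545²) = 3.54354
K = (γ − 1)m₀c² = (3.54354 − 1) × 939.6 = 2.54354 × 939.6 = 2390 MeV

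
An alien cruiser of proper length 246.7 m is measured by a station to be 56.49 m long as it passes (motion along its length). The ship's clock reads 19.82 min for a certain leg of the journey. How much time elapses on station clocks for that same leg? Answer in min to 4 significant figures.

Length contraction ⇒ γ = L₀/L = 246.7/56.49 = 4.36714
Time dilation: Δt = γτ₀ = 4.36714 × 19.82 min = 86.56 min

Δt ≈ 86.56 min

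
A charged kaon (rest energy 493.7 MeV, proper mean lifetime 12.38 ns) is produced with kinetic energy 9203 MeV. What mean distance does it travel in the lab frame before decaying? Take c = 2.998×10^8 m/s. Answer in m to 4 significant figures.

γ = 1 + K/(m₀c²) = 1 + 9203/493.7 = 19.6409
β = √(1 − 1/γ²) = 0.998703
Dilated lifetime: γτ₀ = 19.6409 × 12.38 ns = 243.154 ns
d = βc·γτ₀ = 0.998703 × (2.998×10^8 m/s) × 2.43154×10^-7 s = 72.80 m

d ≈ 72.80 m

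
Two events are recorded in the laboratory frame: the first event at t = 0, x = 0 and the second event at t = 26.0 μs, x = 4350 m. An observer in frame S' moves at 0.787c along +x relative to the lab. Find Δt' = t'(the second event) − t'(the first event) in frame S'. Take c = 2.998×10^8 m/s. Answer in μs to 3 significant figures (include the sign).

Δt' ≈ 23.6 μs

γ = 1/√(1 − 0.787²) = 1.6209
Δt' = γ(Δt − vΔx/c²) = 1.6209 × (26.0 μs − 0.787×4350 m / (2.998×10^8 m/s))
= 1.6209 × (14.581 μs) = 23.6 μs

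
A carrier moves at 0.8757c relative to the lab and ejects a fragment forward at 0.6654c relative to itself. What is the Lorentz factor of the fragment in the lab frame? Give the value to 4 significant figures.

γ ≈ 4.391

u_lab = (0.6654 + 0.8757)/(1 + 0.6654×0.8757) = 1.5411/1.582691 = 0.9737215
γ = 1/√(1 − 0.9737215²) = 4.391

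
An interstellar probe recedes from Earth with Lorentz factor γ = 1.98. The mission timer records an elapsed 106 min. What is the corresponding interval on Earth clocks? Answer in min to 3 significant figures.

Δt ≈ 210 min

γ = 1.98 (given)
Time dilation: Δt = γτ₀ = 1.98 × 106 min = 210 min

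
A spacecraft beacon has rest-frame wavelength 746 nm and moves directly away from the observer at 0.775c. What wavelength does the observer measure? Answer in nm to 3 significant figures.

λ_obs ≈ 2100 nm

Relativistic Doppler: λ_obs = λ_src √((1+β)/(1−β))
= 746 × √(1.7750/0.22500) = 746 × 2.8087 = 2100 nm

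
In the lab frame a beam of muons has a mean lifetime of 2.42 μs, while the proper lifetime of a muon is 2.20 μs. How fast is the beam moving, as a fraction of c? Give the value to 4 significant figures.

β ≈ 0.4166

γ = Δt/τ₀ = 2.42/2.20 = 1.10000
β = √(1 − 1/γ²) = √(1 − 1/1.10000²) = 0.4166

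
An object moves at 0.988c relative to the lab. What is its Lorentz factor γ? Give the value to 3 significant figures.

γ ≈ 6.47

γ = 1/√(1 − β²) = 1/√(1 − 0.988²) = 1/√(0.023856) = 6.47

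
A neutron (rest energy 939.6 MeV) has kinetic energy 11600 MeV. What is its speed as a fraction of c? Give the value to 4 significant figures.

β ≈ 0.9972

γ = 1 + K/(m₀c²) = 1 + 11600/939.6 = 13.3457
β = √(1 − 1/γ²) = 0.9972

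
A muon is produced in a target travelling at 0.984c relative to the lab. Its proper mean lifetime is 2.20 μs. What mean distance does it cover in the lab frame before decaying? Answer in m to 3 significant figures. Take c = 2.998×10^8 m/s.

d ≈ 3640 m

γ = 1/√(1 − 0.984²) = 5.6127
Dilated lifetime: Δt = γτ₀ = 5.6127 × 2.20 μs = 12.348 μs
d = vΔt = 0.984c × 12.348 μs = 2.9500×10^8 m/s × 1.2348×10^-5 s = 3640 m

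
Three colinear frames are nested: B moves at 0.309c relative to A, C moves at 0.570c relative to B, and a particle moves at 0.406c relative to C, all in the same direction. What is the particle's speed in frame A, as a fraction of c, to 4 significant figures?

Compose boost 2: (0.570 + 0.309)/(1 + 0.570×0.309) = 0.8790/1.17613 = 0.747366
Compose boost 3: (0.406 + 0.747366)/(1 + 0.406×0.747366) = 1.15337/1.30343 = 0.8849

u ≈ 0.8849c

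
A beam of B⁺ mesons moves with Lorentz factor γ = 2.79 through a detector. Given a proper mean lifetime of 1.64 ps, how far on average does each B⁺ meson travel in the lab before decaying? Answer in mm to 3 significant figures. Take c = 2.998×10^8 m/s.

β = √(1 − 1/γ²) = √(1 − 1/2.79²) = 0.93356
Dilated lifetime: Δt = γτ₀ = 2.79 × 1.64 ps = 4.5756 ps
d = vΔt = 0.93356c × 4.5756 ps = 2.7988×10^8 m/s × 4.5756×10^-12 s = 1.28 mm

d ≈ 1.28 mm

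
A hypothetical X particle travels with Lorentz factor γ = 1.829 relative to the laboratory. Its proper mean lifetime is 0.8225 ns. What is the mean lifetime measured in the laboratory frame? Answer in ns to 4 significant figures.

γ = 1.829 (given)
Time dilation: Δt = γτ₀ = 1.829 × 0.8225 ns = 1.504 ns

Δt ≈ 1.504 ns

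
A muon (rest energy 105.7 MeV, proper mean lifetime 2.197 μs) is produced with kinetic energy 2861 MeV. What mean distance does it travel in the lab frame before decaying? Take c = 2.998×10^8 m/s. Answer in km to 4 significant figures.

d ≈ 18.48 km

γ = 1 + K/(m₀c²) = 1 + 2861/105.7 = 28.0672
β = √(1 − 1/γ²) = 0.999365
Dilated lifetime: γτ₀ = 28.0672 × 2.197 μs = 61.6636 μs
d = βc·γτ₀ = 0.999365 × (2.998×10^8 m/s) × 6.16636×10^-5 s = 18.48 km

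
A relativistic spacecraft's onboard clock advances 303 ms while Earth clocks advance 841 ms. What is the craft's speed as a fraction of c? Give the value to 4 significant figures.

β ≈ 0.9328

γ = Δt/τ₀ = 841/303 = 2.77558
β = √(1 − 1/γ²) = √(1 − 1/2.77558²) = 0.9328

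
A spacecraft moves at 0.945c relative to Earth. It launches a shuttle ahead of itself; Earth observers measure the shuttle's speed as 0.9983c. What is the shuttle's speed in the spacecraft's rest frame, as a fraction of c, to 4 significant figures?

Inverse velocity addition: u' = (u − v)/(1 − uv/c²)
= (0.9983 − 0.945)/(1 − 0.9983×0.945) = 0.05330/0.0566065 = 0.9416

u' ≈ 0.9416c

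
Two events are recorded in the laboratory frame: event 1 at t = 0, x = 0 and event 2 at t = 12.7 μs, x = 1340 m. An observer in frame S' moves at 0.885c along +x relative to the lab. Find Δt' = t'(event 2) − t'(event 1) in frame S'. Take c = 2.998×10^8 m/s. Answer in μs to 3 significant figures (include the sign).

Δt' ≈ 18.8 μs

γ = 1/√(1 − 0.885²) = 2.1478
Δt' = γ(Δt − vΔx/c²) = 2.1478 × (12.7 μs − 0.885×1340 m / (2.998×10^8 m/s))
= 2.1478 × (8.7444 μs) = 18.8 μs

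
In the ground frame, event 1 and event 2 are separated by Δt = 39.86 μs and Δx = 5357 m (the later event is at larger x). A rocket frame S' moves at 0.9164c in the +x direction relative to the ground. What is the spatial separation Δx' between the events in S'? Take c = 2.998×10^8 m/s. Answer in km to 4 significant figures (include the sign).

γ = 1/√(1 − 0.9164²) = 2.49835
Δx' = γ(Δx − vΔt) = 2.49835 × (5357 m − 0.9164×(2.998×10^8 m/s)×39.86×10^-6 s)
= 2.49835 × (-5594.01 m) = -13.98 km

Δx' ≈ -13.98 km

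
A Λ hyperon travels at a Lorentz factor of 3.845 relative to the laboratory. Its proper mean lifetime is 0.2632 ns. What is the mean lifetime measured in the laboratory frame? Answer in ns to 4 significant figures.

γ = 3.845 (given)
Time dilation: Δt = γτ₀ = 3.845 × 0.2632 ns = 1.012 ns

Δt ≈ 1.012 ns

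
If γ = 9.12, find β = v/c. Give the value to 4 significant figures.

β = √(1 − 1/γ²) = √(1 − 1/9.12²) = √(0.987977) = 0.9940

β ≈ 0.9940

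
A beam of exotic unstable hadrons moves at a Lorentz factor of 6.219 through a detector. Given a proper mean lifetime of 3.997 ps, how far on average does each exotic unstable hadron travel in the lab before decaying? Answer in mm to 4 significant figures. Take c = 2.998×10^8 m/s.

d ≈ 7.355 mm

β = √(1 − 1/γ²) = √(1 − 1/6.219²) = 0.986987
Dilated lifetime: Δt = γτ₀ = 6.219 × 3.997 ps = 24.8573 ps
d = vΔt = 0.986987c × 24.8573 ps = 2.95899×10^8 m/s × 2.48573×10^-11 s = 7.355 mm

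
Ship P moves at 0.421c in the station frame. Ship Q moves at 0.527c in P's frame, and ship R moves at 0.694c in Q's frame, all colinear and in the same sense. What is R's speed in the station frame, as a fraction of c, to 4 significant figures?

u ≈ 0.9554c

Compose boost 2: (0.527 + 0.421)/(1 + 0.527×0.421) = 0.9480/1.22187 = 0.775862
Compose boost 3: (0.694 + 0.775862)/(1 + 0.694×0.775862) = 1.46986/1.53845 = 0.9554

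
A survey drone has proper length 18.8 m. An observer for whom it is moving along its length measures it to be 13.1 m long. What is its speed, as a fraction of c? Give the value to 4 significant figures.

γ = L₀/L = 18.8/13.1 = 1.43511
β = √(1 − 1/γ²) = 0.7173

β ≈ 0.7173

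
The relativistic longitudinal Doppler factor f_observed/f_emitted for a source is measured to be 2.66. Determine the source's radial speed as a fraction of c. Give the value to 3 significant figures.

β ≈ 0.752

f_obs/f_src = √((1+β)/(1−β)) = 2.66  ⇒  (1+β)/(1−β) = 7.0756
β = |1 − D²|/(1 + D²) = |1 − 7.0756|/(1 + 7.0756) = 0.752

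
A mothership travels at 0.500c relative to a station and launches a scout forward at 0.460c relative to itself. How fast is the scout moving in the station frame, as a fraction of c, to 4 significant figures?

u ≈ 0.7805c

Compose boost 2: (0.460 + 0.500)/(1 + 0.460×0.500) = 0.9600/1.23000 = 0.7805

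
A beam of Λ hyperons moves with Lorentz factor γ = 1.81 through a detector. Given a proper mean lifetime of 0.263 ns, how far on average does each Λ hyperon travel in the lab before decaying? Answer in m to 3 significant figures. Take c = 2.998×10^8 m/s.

β = √(1 − 1/γ²) = √(1 − 1/1.81²) = 0.83352
Dilated lifetime: Δt = γτ₀ = 1.81 × 0.263 ns = 0.47603 ns
d = vΔt = 0.83352c × 0.47603 ns = 2.4989×10^8 m/s × 4.7603×10^-10 s = 0.119 m

d ≈ 0.119 m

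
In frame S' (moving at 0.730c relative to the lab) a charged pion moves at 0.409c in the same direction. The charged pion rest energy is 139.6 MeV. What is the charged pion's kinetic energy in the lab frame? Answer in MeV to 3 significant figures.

u_lab = (0.409 + 0.730)/(1 + 0.409×0.730) = 0.877119
γ = 1/√(1 − 0.877119²) = 2.0821
K = (γ − 1)m₀c² = (2.0821 − 1) × 139.6 = 1.0821 × 139.6 = 151 MeV

K ≈ 151 MeV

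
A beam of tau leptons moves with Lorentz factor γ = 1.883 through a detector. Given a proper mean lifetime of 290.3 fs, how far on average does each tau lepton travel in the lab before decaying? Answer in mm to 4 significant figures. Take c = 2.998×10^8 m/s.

β = √(1 − 1/γ²) = √(1 − 1/1.883²) = 0.847330
Dilated lifetime: Δt = γτ₀ = 1.883 × 290.3 fs = 546.635 fs
d = vΔt = 0.847330c × 546.635 fs = 2.54029×10^8 m/s × 5.46635×10^-13 s = 0.1389 mm

d ≈ 0.1389 mm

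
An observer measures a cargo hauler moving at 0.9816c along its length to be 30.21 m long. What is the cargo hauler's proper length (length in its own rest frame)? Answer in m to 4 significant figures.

L₀ ≈ 158.2 m

γ = 1/√(1 − 0.9816²) = 5.23701
L₀ = γL = 5.23701 × 30.21 = 158.2 m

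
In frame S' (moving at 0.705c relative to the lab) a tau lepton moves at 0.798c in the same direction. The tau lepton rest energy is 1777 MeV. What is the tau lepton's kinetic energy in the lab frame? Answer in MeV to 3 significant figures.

u_lab = (0.798 + 0.705)/(1 + 0.798×0.705) = 0.961865
γ = 1/√(1 − 0.961865²) = 3.6560
K = (γ − 1)m₀c² = (3.6560 − 1) × 1777 = 2.6560 × 1777 = 4720 MeV

K ≈ 4720 MeV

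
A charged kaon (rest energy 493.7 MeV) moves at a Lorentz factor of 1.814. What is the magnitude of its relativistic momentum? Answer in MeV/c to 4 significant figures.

β = √(1 − 1/γ²) = √(1 − 1/1.814²) = 0.834328
p = γβm₀c = 1.814 × 0.834328 × 493.7 MeV/c = 747.2 MeV/c

p ≈ 747.2 MeV/c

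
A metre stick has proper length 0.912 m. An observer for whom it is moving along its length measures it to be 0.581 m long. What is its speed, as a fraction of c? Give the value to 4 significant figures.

β ≈ 0.7708

γ = L₀/L = 0.912/0.581 = 1.56971
β = √(1 − 1/γ²) = 0.7708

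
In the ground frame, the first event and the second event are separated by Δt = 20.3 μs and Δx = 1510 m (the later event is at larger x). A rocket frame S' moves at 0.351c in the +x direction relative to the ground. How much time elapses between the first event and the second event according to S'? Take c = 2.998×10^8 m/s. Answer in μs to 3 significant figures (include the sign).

Δt' ≈ 19.8 μs

γ = 1/√(1 − 0.351²) = 1.0679
Δt' = γ(Δt − vΔx/c²) = 1.0679 × (20.3 μs − 0.351×1510 m / (2.998×10^8 m/s))
= 1.0679 × (18.532 μs) = 19.8 μs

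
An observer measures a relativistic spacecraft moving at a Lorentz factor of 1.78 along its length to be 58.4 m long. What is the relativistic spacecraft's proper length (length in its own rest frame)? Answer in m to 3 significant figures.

γ = 1.78 (given)
L₀ = γL = 1.78 × 58.4 = 104 m

L₀ ≈ 104 m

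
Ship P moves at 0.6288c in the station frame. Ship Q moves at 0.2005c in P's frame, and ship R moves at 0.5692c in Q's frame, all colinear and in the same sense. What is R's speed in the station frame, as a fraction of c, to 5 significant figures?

Compose boost 2: (0.2005 + 0.6288)/(1 + 0.2005×0.6288) = 0.82930/1.126074 = 0.7364522
Compose boost 3: (0.5692 + 0.7364522)/(1 + 0.5692×0.7364522) = 1.305652/1.419189 = 0.92000

u ≈ 0.92000c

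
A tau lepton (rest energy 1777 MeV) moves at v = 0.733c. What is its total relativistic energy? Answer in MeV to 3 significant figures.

E ≈ 2610 MeV

γ = 1/√(1 − 0.733²) = 1.4701
E = γm₀c² = 1.4701 × 1777 MeV = 2610 MeV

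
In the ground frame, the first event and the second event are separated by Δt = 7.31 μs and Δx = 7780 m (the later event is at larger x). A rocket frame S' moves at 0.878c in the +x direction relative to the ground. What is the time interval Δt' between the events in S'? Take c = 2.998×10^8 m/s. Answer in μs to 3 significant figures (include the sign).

Δt' ≈ -32.3 μs

γ = 1/√(1 − 0.878²) = 2.0892
Δt' = γ(Δt − vΔx/c²) = 2.0892 × (7.31 μs − 0.878×7780 m / (2.998×10^8 m/s))
= 2.0892 × (-15.475 μs) = -32.3 μs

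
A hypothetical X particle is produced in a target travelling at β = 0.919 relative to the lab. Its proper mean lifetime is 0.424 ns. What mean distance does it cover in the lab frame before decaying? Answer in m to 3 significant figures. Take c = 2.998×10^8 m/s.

γ = 1/√(1 − 0.919²) = 2.5364
Dilated lifetime: Δt = γτ₀ = 2.5364 × 0.424 ns = 1.0754 ns
d = vΔt = 0.919c × 1.0754 ns = 2.7552×10^8 m/s × 1.0754×10^-9 s = 0.296 m

d ≈ 0.296 m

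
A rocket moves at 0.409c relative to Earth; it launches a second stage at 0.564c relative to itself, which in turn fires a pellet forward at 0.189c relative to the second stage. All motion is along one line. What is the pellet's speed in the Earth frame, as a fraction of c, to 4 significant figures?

Compose boost 2: (0.564 + 0.409)/(1 + 0.564×0.409) = 0.9730/1.23068 = 0.790622
Compose boost 3: (0.189 + 0.790622)/(1 + 0.189×0.790622) = 0.979622/1.14943 = 0.8523

u ≈ 0.8523c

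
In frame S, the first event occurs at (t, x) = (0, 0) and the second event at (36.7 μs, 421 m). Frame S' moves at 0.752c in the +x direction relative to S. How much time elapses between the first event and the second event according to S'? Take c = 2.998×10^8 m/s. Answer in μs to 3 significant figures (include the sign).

Δt' ≈ 54.1 μs

γ = 1/√(1 − 0.752²) = 1.5171
Δt' = γ(Δt − vΔx/c²) = 1.5171 × (36.7 μs − 0.752×421 m / (2.998×10^8 m/s))
= 1.5171 × (35.644 μs) = 54.1 μs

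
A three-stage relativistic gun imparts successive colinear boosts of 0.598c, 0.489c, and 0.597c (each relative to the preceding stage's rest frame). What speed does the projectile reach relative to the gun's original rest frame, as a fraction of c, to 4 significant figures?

Compose boost 2: (0.489 + 0.598)/(1 + 0.489×0.598) = 1.087/1.29242 = 0.841057
Compose boost 3: (0.597 + 0.841057)/(1 + 0.597×0.841057) = 1.43806/1.50211 = 0.9574

u ≈ 0.9574c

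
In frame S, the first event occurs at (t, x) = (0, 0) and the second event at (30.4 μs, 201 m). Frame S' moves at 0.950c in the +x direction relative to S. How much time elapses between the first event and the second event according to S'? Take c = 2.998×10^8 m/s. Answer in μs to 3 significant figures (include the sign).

γ = 1/√(1 − 0.950²) = 3.2026
Δt' = γ(Δt − vΔx/c²) = 3.2026 × (30.4 μs − 0.950×201 m / (2.998×10^8 m/s))
= 3.2026 × (29.763 μs) = 95.3 μs

Δt' ≈ 95.3 μs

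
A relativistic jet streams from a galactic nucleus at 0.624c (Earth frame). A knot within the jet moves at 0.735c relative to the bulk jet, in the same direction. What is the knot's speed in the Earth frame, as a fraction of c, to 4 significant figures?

u ≈ 0.9317c

Relativistic velocity addition: u = (u' + v)/(1 + u'v/c²)
= (0.735 + 0.624)/(1 + 0.735×0.624) = 1.359/1.45864 = 0.9317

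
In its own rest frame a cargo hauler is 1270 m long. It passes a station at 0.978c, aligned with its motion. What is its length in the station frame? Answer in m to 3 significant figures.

γ = 1/√(1 − 0.978²) = 4.7938
Length contraction: L = L₀/γ = 1270/4.7938 = 265 m

L ≈ 265 m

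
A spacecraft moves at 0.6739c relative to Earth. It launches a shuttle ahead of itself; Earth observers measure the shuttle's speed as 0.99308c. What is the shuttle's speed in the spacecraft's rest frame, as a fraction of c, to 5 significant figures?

u' ≈ 0.96498c

Inverse velocity addition: u' = (u − v)/(1 − uv/c²)
= (0.99308 − 0.6739)/(1 − 0.99308×0.6739) = 0.31918/0.3307634 = 0.96498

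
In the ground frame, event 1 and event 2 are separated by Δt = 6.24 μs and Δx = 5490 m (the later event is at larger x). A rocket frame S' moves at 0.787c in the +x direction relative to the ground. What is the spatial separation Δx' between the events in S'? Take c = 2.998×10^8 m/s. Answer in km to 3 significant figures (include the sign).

Δx' ≈ 6.51 km

γ = 1/√(1 − 0.787²) = 1.6209
Δx' = γ(Δx − vΔt) = 1.6209 × (5490 m − 0.787×(2.998×10^8 m/s)×6.24×10^-6 s)
= 1.6209 × (4017.7 m) = 6.51 km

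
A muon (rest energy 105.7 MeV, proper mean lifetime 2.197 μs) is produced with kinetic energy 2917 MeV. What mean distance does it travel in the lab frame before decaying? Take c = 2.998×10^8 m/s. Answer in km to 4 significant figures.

d ≈ 18.82 km

γ = 1 + K/(m₀c²) = 1 + 2917/105.7 = 28.5970
β = √(1 − 1/γ²) = 0.999388
Dilated lifetime: γτ₀ = 28.5970 × 2.197 μs = 62.8275 μs
d = βc·γτ₀ = 0.999388 × (2.998×10^8 m/s) × 6.28275×10^-5 s = 18.82 km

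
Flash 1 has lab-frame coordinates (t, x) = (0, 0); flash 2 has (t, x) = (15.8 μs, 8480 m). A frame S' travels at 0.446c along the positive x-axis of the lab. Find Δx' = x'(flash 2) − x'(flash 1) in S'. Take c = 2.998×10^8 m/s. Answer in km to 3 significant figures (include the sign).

γ = 1/√(1 − 0.446²) = 1.1173
Δx' = γ(Δx − vΔt) = 1.1173 × (8480 m − 0.446×(2.998×10^8 m/s)×15.8×10^-6 s)
= 1.1173 × (6367.4 m) = 7.11 km

Δx' ≈ 7.11 km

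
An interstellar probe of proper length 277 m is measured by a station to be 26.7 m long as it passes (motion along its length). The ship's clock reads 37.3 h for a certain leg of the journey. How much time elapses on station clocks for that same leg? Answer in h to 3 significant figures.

Δt ≈ 387 h

Length contraction ⇒ γ = L₀/L = 277/26.7 = 10.375
Time dilation: Δt = γτ₀ = 10.375 × 37.3 h = 387 h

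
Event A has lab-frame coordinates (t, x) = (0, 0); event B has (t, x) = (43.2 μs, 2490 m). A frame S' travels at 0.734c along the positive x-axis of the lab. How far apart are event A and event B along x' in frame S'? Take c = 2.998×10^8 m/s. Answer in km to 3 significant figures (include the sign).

Δx' ≈ -10.3 km

γ = 1/√(1 − 0.734²) = 1.4724
Δx' = γ(Δx − vΔt) = 1.4724 × (2490 m − 0.734×(2.998×10^8 m/s)×43.2×10^-6 s)
= 1.4724 × (-7016.3 m) = -10.3 km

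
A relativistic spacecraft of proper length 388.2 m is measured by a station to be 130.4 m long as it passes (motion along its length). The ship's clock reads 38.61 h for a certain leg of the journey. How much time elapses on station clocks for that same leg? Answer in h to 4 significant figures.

Δt ≈ 114.9 h

Length contraction ⇒ γ = L₀/L = 388.2/130.4 = 2.97699
Time dilation: Δt = γτ₀ = 2.97699 × 38.61 h = 114.9 h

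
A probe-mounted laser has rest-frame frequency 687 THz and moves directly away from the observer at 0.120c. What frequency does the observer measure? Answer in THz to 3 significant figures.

Relativistic Doppler: f_obs = f_src √((1−β)/(1+β))
= 687 × √(0.88000/1.1200) = 687 × 0.88641 = 609 THz

f_obs ≈ 609 THz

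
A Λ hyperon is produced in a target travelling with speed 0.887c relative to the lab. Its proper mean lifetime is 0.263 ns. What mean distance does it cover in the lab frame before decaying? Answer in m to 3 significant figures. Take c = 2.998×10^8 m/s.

d ≈ 0.151 m

γ = 1/√(1 − 0.887²) = 2.1656
Dilated lifetime: Δt = γτ₀ = 2.1656 × 0.263 ns = 0.56955 ns
d = vΔt = 0.887c × 0.56955 ns = 2.6592×10^8 m/s × 5.6955×10^-10 s = 0.151 m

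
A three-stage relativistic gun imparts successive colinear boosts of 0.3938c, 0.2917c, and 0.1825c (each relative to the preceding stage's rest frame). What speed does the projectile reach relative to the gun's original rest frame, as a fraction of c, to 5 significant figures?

u ≈ 0.71692c

Compose boost 2: (0.2917 + 0.3938)/(1 + 0.2917×0.3938) = 0.68550/1.114871 = 0.6148691
Compose boost 3: (0.1825 + 0.6148691)/(1 + 0.1825×0.6148691) = 0.7973691/1.112214 = 0.71692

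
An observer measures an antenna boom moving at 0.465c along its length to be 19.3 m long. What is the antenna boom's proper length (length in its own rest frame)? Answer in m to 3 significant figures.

γ = 1/√(1 − 0.465²) = 1.1295
L₀ = γL = 1.1295 × 19.3 = 21.8 m

L₀ ≈ 21.8 m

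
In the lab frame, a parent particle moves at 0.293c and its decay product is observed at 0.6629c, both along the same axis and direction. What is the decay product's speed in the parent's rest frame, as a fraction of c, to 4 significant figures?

u' ≈ 0.4591c

Inverse velocity addition: u' = (u − v)/(1 − uv/c²)
= (0.6629 − 0.293)/(1 − 0.6629×0.293) = 0.3699/0.805770 = 0.4591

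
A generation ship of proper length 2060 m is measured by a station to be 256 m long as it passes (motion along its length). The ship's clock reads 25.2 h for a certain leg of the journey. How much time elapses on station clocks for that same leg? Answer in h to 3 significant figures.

Δt ≈ 203 h

Length contraction ⇒ γ = L₀/L = 2060/256 = 8.0469
Time dilation: Δt = γτ₀ = 8.0469 × 25.2 h = 203 h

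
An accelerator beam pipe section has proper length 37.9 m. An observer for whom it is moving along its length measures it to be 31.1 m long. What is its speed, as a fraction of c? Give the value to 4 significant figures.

γ = L₀/L = 37.9/31.1 = 1.21865
β = √(1 − 1/γ²) = 0.5715

β ≈ 0.5715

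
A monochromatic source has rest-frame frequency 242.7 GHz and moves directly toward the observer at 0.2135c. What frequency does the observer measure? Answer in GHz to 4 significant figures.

Relativistic Doppler: f_obs = f_src √((1+β)/(1−β))
= 242.7 × √(1.21350/0.786500) = 242.7 × 1.24214 = 301.5 GHz

f_obs ≈ 301.5 GHz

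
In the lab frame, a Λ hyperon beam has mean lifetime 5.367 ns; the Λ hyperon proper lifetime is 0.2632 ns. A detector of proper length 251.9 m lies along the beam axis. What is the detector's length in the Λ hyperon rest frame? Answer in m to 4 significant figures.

L ≈ 12.35 m

Time dilation ⇒ γ = Δt/τ₀ = 5.367/0.2632 = 20.3913
Length contraction: L = L₀/γ = 251.9/20.3913 = 12.35 m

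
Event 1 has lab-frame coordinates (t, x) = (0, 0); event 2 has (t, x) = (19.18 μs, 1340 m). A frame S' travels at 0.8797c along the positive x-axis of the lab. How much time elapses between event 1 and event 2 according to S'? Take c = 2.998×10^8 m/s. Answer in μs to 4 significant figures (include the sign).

γ = 1/√(1 − 0.8797²) = 2.10292
Δt' = γ(Δt − vΔx/c²) = 2.10292 × (19.18 μs − 0.8797×1340 m / (2.998×10^8 m/s))
= 2.10292 × (15.2481 μs) = 32.07 μs

Δt' ≈ 32.07 μs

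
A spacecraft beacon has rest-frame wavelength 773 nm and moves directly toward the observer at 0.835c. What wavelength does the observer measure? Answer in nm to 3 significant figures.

Relativistic Doppler: λ_obs = λ_src √((1−β)/(1+β))
= 773 × √(0.16500/1.8350) = 773 × 0.29986 = 232 nm

λ_obs ≈ 232 nm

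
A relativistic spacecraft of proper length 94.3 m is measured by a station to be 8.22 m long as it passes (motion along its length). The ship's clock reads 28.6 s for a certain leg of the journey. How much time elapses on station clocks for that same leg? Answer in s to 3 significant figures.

Length contraction ⇒ γ = L₀/L = 94.3/8.22 = 11.472
Time dilation: Δt = γτ₀ = 11.472 × 28.6 s = 328 s

Δt ≈ 328 s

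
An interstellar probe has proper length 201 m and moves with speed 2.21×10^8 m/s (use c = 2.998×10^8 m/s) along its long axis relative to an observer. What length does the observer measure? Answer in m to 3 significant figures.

L ≈ 136 m

β = v/c = 2.21×10^8 / 2.998×10^8 = 0.73716
γ = 1/√(1 − 0.73716²) = 1.4799
Length contraction: L = L₀/γ = 201/1.4799 = 136 m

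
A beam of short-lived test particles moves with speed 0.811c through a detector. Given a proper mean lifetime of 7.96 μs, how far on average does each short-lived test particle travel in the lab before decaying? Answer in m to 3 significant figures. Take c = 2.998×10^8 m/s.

d ≈ 3310 m

γ = 1/√(1 − 0.811²) = 1.7093
Dilated lifetime: Δt = γτ₀ = 1.7093 × 7.96 μs = 13.606 μs
d = vΔt = 0.811c × 13.606 μs = 2.4314×10^8 m/s × 1.3606×10^-5 s = 3310 m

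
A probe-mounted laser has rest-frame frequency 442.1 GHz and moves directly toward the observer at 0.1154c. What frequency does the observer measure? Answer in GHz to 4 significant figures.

Relativistic Doppler: f_obs = f_src √((1+β)/(1−β))
= 442.1 × √(1.11540/0.884600) = 442.1 × 1.12290 = 496.4 GHz

f_obs ≈ 496.4 GHz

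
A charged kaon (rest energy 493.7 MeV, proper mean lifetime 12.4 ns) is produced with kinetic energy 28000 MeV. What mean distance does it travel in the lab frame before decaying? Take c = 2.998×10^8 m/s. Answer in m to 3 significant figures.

γ = 1 + K/(m₀c²) = 1 + 28000/493.7 = 57.715
β = √(1 − 1/γ²) = 0.99985
Dilated lifetime: γτ₀ = 57.715 × 12.4 ns = 715.66 ns
d = βc·γτ₀ = 0.99985 × (2.998×10^8 m/s) × 7.1566×10^-7 s = 215 m

d ≈ 215 m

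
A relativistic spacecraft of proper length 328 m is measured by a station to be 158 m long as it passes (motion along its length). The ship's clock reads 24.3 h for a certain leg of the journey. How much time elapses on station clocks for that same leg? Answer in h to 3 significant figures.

Δt ≈ 50.4 h

Length contraction ⇒ γ = L₀/L = 328/158 = 2.0759
Time dilation: Δt = γτ₀ = 2.0759 × 24.3 h = 50.4 h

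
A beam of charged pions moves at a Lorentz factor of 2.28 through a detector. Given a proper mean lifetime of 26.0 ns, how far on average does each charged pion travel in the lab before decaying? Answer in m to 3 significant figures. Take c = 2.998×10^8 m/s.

d ≈ 16.0 m

β = √(1 − 1/γ²) = √(1 − 1/2.28²) = 0.89868
Dilated lifetime: Δt = γτ₀ = 2.28 × 26.0 ns = 59.280 ns
d = vΔt = 0.89868c × 59.280 ns = 2.6943×10^8 m/s × 5.9280×10^-8 s = 16.0 m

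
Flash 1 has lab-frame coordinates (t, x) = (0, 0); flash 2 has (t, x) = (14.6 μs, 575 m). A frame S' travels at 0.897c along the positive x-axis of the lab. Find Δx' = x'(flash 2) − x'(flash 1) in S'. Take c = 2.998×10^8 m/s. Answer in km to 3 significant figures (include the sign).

γ = 1/√(1 − 0.897²) = 2.2623
Δx' = γ(Δx − vΔt) = 2.2623 × (575 m − 0.897×(2.998×10^8 m/s)×14.6×10^-6 s)
= 2.2623 × (-3351.2 m) = -7.58 km

Δx' ≈ -7.58 km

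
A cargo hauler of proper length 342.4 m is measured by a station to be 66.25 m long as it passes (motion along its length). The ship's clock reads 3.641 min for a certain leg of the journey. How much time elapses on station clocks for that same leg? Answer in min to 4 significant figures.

Δt ≈ 18.82 min

Length contraction ⇒ γ = L₀/L = 342.4/66.25 = 5.16830
Time dilation: Δt = γτ₀ = 5.16830 × 3.641 min = 18.82 min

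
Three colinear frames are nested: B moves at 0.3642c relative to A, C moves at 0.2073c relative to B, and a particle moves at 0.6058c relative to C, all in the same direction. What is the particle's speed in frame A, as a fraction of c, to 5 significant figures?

u ≈ 0.86026c

Compose boost 2: (0.2073 + 0.3642)/(1 + 0.2073×0.3642) = 0.57150/1.075499 = 0.5313814
Compose boost 3: (0.6058 + 0.5313814)/(1 + 0.6058×0.5313814) = 1.137181/1.321911 = 0.86026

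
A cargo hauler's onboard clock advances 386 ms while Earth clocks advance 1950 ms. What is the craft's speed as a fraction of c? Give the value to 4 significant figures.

β ≈ 0.9802

γ = Δt/τ₀ = 1950/386 = 5.05181
β = √(1 − 1/γ²) = √(1 − 1/5.05181²) = 0.9802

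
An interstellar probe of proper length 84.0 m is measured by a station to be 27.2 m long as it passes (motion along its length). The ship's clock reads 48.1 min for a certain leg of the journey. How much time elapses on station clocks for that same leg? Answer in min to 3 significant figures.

Length contraction ⇒ γ = L₀/L = 84.0/27.2 = 3.0882
Time dilation: Δt = γτ₀ = 3.0882 × 48.1 min = 149 min

Δt ≈ 149 min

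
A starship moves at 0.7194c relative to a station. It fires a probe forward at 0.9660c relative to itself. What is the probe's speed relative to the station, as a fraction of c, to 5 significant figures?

Relativistic velocity addition: u = (u' + v)/(1 + u'v/c²)
= (0.9660 + 0.7194)/(1 + 0.9660×0.7194) = 1.6854/1.694940 = 0.99437

u ≈ 0.99437c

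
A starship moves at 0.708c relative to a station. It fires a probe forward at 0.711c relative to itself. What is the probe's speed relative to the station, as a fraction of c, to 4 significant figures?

Relativistic velocity addition: u = (u' + v)/(1 + u'v/c²)
= (0.711 + 0.708)/(1 + 0.711×0.708) = 1.419/1.50339 = 0.9439

u ≈ 0.9439c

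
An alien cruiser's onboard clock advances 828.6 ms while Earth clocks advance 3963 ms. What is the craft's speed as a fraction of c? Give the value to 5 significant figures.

γ = Δt/τ₀ = 3963/828.6 = 4.782766
β = √(1 − 1/γ²) = √(1 − 1/4.782766²) = 0.97790

β ≈ 0.97790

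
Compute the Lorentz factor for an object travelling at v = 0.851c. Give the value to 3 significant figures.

γ ≈ 1.90

γ = 1/√(1 − β²) = 1/√(1 − 0.851²) = 1/√(0.27580) = 1.90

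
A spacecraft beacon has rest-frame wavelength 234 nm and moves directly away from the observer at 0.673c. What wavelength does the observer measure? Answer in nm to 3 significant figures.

λ_obs ≈ 529 nm

Relativistic Doppler: λ_obs = λ_src √((1+β)/(1−β))
= 234 × √(1.6730/0.32700) = 234 × 2.2619 = 529 nm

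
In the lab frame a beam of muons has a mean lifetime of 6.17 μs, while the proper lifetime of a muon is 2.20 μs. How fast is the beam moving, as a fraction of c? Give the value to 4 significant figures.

β ≈ 0.9343

γ = Δt/τ₀ = 6.17/2.20 = 2.80455
β = √(1 − 1/γ²) = √(1 − 1/2.80455²) = 0.9343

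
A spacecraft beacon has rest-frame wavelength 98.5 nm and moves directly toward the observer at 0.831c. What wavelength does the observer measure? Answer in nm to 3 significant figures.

Relativistic Doppler: λ_obs = λ_src √((1−β)/(1+β))
= 98.5 × √(0.16900/1.8310) = 98.5 × 0.30381 = 29.9 nm

λ_obs ≈ 29.9 nm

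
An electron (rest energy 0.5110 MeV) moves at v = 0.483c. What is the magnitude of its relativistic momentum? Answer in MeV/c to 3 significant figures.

γ = 1/√(1 − 0.483²) = 1.1420
p = γβm₀c = 1.1420 × 0.483 × 0.5110 MeV/c = 0.282 MeV/c

p ≈ 0.282 MeV/c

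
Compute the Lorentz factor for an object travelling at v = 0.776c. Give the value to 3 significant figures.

γ ≈ 1.59

γ = 1/√(1 − β²) = 1/√(1 − 0.776²) = 1/√(0.39782) = 1.59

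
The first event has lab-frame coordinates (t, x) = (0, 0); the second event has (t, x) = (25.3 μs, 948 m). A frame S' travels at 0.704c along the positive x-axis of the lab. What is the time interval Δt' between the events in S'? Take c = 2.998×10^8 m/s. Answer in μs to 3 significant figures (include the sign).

γ = 1/√(1 − 0.704²) = 1.4081
Δt' = γ(Δt − vΔx/c²) = 1.4081 × (25.3 μs − 0.704×948 m / (2.998×10^8 m/s))
= 1.4081 × (23.074 μs) = 32.5 μs

Δt' ≈ 32.5 μs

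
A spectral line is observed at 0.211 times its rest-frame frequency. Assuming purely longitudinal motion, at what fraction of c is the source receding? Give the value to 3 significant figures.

β ≈ 0.915

f_obs/f_src = √((1−β)/(1+β)) = 0.211  ⇒  (1−β)/(1+β) = 0.044521
β = |1 − D²|/(1 + D²) = |1 − 0.044521|/(1 + 0.044521) = 0.915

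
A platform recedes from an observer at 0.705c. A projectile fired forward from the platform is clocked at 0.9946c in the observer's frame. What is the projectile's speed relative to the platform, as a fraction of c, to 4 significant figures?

u' ≈ 0.9692c

Inverse velocity addition: u' = (u − v)/(1 − uv/c²)
= (0.9946 − 0.705)/(1 − 0.9946×0.705) = 0.2896/0.298807 = 0.9692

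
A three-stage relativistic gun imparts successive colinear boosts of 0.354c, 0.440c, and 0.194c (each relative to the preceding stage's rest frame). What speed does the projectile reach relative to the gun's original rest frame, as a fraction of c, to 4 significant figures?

Compose boost 2: (0.440 + 0.354)/(1 + 0.440×0.354) = 0.7940/1.15576 = 0.686994
Compose boost 3: (0.194 + 0.686994)/(1 + 0.194×0.686994) = 0.880994/1.13328 = 0.7774

u ≈ 0.7774c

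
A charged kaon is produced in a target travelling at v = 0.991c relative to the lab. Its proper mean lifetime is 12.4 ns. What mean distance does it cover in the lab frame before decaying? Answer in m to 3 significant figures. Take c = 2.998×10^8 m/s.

d ≈ 27.5 m

γ = 1/√(1 − 0.991²) = 7.4704
Dilated lifetime: Δt = γτ₀ = 7.4704 × 12.4 ns = 92.633 ns
d = vΔt = 0.991c × 92.633 ns = 2.9710×10^8 m/s × 9.2633×10^-8 s = 27.5 m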